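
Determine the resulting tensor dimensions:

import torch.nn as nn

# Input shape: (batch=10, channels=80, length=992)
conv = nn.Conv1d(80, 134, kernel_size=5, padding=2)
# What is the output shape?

Input shape: (10, 80, 992)
Output shape: (10, 134, 992)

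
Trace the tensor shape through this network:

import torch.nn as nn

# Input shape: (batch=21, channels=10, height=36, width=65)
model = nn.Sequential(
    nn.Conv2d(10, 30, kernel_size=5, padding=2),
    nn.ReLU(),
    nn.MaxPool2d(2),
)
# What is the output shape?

Input shape: (21, 10, 36, 65)
  -> after Conv2d: (21, 30, 36, 65)
  -> after ReLU: (21, 30, 36, 65)
Output shape: (21, 30, 18, 32)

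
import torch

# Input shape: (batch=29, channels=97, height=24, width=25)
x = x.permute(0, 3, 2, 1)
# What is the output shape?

Input shape: (29, 97, 24, 25)
Output shape: (29, 25, 24, 97)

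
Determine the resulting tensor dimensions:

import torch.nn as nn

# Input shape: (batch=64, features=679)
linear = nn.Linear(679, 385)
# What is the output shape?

Input shape: (64, 679)
Output shape: (64, 385)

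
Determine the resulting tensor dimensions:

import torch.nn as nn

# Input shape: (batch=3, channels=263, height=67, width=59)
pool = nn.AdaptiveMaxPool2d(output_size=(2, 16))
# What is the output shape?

Input shape: (3, 263, 67, 59)
Output shape: (3, 263, 2, 16)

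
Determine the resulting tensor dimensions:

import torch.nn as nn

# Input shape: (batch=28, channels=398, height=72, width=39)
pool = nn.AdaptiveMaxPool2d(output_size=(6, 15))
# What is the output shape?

Input shape: (28, 398, 72, 39)
Output shape: (28, 398, 6, 15)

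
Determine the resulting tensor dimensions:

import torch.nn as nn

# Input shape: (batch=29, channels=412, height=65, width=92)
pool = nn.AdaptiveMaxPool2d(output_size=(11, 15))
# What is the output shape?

Input shape: (29, 412, 65, 92)
Output shape: (29, 412, 11, 15)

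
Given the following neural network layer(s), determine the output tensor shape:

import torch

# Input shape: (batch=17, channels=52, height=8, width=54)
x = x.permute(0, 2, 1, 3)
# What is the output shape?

Input shape: (17, 52, 8, 54)
Output shape: (17, 8, 52, 54)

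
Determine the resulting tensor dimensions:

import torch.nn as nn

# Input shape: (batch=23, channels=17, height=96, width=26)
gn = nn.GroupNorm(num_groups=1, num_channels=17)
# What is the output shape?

Input shape: (23, 17, 96, 26)
Output shape: (23, 17, 96, 26)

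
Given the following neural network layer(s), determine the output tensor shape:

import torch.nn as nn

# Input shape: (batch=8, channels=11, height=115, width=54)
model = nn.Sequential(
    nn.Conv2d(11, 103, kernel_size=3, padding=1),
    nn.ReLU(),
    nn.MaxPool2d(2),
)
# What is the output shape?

Input shape: (8, 11, 115, 54)
  -> after Conv2d: (8, 103, 115, 54)
  -> after ReLU: (8, 103, 115, 54)
Output shape: (8, 103, 57, 27)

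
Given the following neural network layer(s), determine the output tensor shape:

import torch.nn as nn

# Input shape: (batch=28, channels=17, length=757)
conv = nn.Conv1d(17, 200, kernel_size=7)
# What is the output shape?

Input shape: (28, 17, 757)
Output shape: (28, 200, 751)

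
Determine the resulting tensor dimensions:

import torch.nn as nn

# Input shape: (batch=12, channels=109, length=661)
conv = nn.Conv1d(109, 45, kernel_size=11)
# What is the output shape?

Input shape: (12, 109, 661)
Output shape: (12, 45, 651)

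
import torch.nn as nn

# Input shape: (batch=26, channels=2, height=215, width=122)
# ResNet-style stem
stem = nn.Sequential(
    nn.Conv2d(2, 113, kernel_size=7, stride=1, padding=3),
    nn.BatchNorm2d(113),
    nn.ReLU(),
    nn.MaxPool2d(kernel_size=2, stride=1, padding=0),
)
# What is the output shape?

Input shape: (26, 2, 215, 122)
  -> after Conv2d 7x7 stride=1: (26, 113, 215, 122)
Output shape: (26, 113, 214, 121)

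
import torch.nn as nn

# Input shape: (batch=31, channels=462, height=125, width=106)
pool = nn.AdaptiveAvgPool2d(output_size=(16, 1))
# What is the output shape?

Input shape: (31, 462, 125, 106)
Output shape: (31, 462, 16, 1)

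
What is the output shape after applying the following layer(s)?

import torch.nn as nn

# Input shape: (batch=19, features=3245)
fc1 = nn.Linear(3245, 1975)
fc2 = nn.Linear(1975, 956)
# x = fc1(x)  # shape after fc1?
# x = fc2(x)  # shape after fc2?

Input shape: (19, 3245)
  -> after fc1: (19, 1975)
Output shape: (19, 956)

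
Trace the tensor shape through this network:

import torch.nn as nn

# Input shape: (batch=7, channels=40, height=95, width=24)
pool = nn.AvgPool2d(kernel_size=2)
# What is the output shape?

Input shape: (7, 40, 95, 24)
Output shape: (7, 40, 47, 12)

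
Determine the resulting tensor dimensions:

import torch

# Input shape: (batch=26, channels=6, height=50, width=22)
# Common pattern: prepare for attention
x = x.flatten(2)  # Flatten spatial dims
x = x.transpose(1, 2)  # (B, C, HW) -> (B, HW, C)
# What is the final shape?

Input shape: (26, 6, 50, 22)
  -> after flatten(2): (26, 6, 1100)
Output shape: (26, 1100, 6)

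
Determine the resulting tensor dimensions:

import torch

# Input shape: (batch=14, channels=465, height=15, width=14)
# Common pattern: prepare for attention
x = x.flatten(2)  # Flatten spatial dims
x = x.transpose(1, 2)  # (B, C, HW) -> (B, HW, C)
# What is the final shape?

Input shape: (14, 465, 15, 14)
  -> after flatten(2): (14, 465, 210)
Output shape: (14, 210, 465)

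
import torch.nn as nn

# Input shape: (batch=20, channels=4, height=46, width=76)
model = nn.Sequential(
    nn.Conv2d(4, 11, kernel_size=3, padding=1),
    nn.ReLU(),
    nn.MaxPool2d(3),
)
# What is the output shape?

Input shape: (20, 4, 46, 76)
  -> after Conv2d: (20, 11, 46, 76)
  -> after ReLU: (20, 11, 46, 76)
Output shape: (20, 11, 15, 25)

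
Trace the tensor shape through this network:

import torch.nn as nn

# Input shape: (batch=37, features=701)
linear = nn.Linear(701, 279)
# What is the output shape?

Input shape: (37, 701)
Output shape: (37, 279)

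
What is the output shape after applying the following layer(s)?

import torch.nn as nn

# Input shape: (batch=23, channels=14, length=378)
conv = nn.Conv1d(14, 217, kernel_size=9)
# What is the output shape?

Input shape: (23, 14, 378)
Output shape: (23, 217, 370)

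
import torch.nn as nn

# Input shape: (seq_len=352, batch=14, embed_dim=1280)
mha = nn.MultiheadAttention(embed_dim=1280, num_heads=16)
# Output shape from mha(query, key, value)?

Input shape: (352, 14, 1280)
Output shape: (352, 14, 1280)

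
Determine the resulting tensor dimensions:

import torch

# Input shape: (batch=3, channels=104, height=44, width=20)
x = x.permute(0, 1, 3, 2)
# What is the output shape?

Input shape: (3, 104, 44, 20)
Output shape: (3, 104, 20, 44)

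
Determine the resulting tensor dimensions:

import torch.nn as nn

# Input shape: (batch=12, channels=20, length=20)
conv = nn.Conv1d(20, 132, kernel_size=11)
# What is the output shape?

Input shape: (12, 20, 20)
Output shape: (12, 132, 10)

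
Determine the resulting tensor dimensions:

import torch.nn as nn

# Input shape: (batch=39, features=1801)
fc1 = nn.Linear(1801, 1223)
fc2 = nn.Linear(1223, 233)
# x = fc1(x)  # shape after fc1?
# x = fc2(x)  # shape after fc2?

Input shape: (39, 1801)
  -> after fc1: (39, 1223)
Output shape: (39, 233)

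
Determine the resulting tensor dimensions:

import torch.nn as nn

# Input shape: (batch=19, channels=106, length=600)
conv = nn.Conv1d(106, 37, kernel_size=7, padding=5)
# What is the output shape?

Input shape: (19, 106, 600)
Output shape: (19, 37, 604)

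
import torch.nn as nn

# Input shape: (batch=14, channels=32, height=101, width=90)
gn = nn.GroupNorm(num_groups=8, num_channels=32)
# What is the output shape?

Input shape: (14, 32, 101, 90)
Output shape: (14, 32, 101, 90)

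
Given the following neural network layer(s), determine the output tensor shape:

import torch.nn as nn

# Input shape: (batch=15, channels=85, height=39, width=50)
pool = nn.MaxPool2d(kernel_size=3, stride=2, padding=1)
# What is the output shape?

Input shape: (15, 85, 39, 50)
Output shape: (15, 85, 20, 25)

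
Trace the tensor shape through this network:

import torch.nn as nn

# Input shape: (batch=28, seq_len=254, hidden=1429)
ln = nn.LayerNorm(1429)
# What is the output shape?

Input shape: (28, 254, 1429)
Output shape: (28, 254, 1429)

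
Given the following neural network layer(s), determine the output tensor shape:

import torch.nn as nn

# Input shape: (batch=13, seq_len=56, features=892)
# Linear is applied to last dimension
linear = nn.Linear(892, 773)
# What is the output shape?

Input shape: (13, 56, 892)
Output shape: (13, 56, 773)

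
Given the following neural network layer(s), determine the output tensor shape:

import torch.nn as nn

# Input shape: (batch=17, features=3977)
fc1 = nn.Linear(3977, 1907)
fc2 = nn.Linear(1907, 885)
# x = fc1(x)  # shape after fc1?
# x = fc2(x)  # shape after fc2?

Input shape: (17, 3977)
  -> after fc1: (17, 1907)
Output shape: (17, 885)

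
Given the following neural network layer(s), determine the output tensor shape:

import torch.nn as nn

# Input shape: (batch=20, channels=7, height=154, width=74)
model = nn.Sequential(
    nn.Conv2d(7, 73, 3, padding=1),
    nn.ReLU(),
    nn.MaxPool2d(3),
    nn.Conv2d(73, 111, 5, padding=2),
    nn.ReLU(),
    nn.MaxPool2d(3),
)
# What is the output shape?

Input shape: (20, 7, 154, 74)
  -> after first Conv2d: (20, 73, 154, 74)
  -> after first MaxPool2d: (20, 73, 51, 24)
  -> after second Conv2d: (20, 111, 51, 24)
Output shape: (20, 111, 17, 8)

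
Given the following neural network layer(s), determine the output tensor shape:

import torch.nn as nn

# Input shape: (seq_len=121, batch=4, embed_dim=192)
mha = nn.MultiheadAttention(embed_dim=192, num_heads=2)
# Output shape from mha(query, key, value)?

Input shape: (121, 4, 192)
Output shape: (121, 4, 192)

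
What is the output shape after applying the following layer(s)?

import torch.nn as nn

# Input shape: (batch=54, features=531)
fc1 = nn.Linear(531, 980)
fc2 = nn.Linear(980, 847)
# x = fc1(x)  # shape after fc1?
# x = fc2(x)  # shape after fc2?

Input shape: (54, 531)
  -> after fc1: (54, 980)
Output shape: (54, 847)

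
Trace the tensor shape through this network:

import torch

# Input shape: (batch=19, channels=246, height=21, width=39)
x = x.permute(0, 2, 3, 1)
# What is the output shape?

Input shape: (19, 246, 21, 39)
Output shape: (19, 21, 39, 246)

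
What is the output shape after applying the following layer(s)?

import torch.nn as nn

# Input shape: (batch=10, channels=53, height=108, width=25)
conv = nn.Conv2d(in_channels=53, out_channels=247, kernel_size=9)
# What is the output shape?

Input shape: (10, 53, 108, 25)
Output shape: (10, 247, 100, 17)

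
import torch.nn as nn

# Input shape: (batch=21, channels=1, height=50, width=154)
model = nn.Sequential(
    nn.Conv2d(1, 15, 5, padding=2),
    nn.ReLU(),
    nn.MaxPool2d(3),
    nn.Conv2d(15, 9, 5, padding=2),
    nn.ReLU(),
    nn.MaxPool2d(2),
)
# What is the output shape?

Input shape: (21, 1, 50, 154)
  -> after first Conv2d: (21, 15, 50, 154)
  -> after first MaxPool2d: (21, 15, 16, 51)
  -> after second Conv2d: (21, 9, 16, 51)
Output shape: (21, 9, 8, 25)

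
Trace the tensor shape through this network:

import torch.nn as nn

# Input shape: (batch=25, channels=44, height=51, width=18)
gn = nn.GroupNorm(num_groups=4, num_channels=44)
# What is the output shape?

Input shape: (25, 44, 51, 18)
Output shape: (25, 44, 51, 18)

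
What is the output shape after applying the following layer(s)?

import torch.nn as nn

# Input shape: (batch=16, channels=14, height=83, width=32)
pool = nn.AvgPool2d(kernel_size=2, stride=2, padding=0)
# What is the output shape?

Input shape: (16, 14, 83, 32)
Output shape: (16, 14, 41, 16)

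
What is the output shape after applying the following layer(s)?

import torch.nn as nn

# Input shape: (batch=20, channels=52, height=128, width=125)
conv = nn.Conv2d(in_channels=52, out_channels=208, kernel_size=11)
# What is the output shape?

Input shape: (20, 52, 128, 125)
Output shape: (20, 208, 118, 115)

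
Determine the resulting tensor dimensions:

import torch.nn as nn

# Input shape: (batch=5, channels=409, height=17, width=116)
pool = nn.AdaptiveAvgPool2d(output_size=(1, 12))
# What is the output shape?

Input shape: (5, 409, 17, 116)
Output shape: (5, 409, 1, 12)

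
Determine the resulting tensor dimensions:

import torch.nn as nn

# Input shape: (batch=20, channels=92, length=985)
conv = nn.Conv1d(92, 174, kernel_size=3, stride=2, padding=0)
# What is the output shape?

Input shape: (20, 92, 985)
Output shape: (20, 174, 492)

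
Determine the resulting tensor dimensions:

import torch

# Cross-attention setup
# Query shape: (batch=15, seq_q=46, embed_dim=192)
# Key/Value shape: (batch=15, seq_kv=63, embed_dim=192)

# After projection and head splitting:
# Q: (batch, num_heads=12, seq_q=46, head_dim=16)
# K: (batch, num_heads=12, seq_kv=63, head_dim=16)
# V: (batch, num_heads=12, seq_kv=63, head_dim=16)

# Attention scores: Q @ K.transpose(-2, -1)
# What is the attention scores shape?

Input shape: (15, 46, 192)
Output shape: (15, 12, 46, 63)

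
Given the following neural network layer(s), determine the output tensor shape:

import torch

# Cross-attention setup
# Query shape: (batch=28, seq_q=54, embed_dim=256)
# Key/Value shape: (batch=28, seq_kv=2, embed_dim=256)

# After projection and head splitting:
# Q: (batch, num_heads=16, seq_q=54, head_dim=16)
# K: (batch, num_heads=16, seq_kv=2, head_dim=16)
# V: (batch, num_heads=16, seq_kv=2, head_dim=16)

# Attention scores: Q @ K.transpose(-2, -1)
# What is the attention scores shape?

Input shape: (28, 54, 256)
Output shape: (28, 16, 54, 2)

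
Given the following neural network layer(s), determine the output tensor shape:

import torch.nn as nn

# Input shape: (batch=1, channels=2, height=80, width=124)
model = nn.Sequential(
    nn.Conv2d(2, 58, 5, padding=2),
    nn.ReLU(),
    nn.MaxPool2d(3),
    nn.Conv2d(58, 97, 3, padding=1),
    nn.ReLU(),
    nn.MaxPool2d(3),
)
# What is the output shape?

Input shape: (1, 2, 80, 124)
  -> after first Conv2d: (1, 58, 80, 124)
  -> after first MaxPool2d: (1, 58, 26, 41)
  -> after second Conv2d: (1, 97, 26, 41)
Output shape: (1, 97, 8, 13)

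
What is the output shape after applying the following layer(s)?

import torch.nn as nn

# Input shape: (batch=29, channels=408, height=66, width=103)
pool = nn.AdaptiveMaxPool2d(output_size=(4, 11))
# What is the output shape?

Input shape: (29, 408, 66, 103)
Output shape: (29, 408, 4, 11)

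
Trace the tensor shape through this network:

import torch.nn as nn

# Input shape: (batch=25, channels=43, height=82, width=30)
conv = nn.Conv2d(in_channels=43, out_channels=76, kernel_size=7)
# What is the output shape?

Input shape: (25, 43, 82, 30)
Output shape: (25, 76, 76, 24)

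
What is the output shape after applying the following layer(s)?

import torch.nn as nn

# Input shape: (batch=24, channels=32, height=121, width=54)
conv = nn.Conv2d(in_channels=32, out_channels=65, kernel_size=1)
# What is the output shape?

Input shape: (24, 32, 121, 54)
Output shape: (24, 65, 121, 54)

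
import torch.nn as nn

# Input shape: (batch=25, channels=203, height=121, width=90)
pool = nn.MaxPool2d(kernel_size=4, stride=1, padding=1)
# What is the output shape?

Input shape: (25, 203, 121, 90)
Output shape: (25, 203, 120, 89)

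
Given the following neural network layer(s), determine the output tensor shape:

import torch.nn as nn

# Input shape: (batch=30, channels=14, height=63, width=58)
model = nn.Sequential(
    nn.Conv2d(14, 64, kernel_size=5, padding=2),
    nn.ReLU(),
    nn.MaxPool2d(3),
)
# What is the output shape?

Input shape: (30, 14, 63, 58)
  -> after Conv2d: (30, 64, 63, 58)
  -> after ReLU: (30, 64, 63, 58)
Output shape: (30, 64, 21, 19)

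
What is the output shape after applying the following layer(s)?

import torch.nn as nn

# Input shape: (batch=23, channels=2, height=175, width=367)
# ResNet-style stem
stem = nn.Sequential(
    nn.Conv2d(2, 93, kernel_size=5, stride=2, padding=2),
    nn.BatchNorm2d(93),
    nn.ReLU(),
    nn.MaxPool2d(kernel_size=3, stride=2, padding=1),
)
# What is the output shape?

Input shape: (23, 2, 175, 367)
  -> after Conv2d 5x5 stride=2: (23, 93, 88, 184)
Output shape: (23, 93, 44, 92)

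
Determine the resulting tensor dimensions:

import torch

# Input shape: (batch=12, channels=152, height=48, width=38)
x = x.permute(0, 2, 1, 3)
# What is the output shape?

Input shape: (12, 152, 48, 38)
Output shape: (12, 48, 152, 38)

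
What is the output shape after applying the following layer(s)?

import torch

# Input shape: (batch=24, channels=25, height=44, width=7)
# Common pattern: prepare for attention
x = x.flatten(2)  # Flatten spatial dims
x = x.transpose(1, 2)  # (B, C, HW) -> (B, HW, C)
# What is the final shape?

Input shape: (24, 25, 44, 7)
  -> after flatten(2): (24, 25, 308)
Output shape: (24, 308, 25)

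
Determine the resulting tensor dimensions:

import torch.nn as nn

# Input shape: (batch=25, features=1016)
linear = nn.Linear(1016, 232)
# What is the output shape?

Input shape: (25, 1016)
Output shape: (25, 232)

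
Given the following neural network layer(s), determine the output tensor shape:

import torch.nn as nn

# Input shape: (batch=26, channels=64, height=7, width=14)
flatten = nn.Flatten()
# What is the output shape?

Input shape: (26, 64, 7, 14)
Output shape: (26, 6272)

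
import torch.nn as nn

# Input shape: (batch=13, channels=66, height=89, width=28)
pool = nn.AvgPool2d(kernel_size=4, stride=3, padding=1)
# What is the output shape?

Input shape: (13, 66, 89, 28)
Output shape: (13, 66, 30, 9)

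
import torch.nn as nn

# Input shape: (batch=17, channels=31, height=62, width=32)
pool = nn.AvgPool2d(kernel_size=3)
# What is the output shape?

Input shape: (17, 31, 62, 32)
Output shape: (17, 31, 20, 10)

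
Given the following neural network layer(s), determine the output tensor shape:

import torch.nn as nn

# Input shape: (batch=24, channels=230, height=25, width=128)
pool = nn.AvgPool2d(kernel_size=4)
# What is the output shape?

Input shape: (24, 230, 25, 128)
Output shape: (24, 230, 6, 32)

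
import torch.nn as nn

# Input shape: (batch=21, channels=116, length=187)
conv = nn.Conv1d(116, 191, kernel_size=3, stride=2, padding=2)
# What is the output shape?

Input shape: (21, 116, 187)
Output shape: (21, 191, 95)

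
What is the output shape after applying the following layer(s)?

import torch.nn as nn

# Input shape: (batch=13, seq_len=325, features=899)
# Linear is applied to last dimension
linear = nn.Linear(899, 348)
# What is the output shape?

Input shape: (13, 325, 899)
Output shape: (13, 325, 348)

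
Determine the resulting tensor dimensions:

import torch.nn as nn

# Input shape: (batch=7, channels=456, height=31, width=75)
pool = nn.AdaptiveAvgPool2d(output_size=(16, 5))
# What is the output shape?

Input shape: (7, 456, 31, 75)
Output shape: (7, 456, 16, 5)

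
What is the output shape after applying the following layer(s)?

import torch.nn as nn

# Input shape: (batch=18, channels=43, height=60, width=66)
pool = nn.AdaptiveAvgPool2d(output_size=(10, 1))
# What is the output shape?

Input shape: (18, 43, 60, 66)
Output shape: (18, 43, 10, 1)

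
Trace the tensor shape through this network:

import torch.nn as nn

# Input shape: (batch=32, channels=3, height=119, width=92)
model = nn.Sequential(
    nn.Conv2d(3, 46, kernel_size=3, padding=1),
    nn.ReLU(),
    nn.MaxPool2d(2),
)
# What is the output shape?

Input shape: (32, 3, 119, 92)
  -> after Conv2d: (32, 46, 119, 92)
  -> after ReLU: (32, 46, 119, 92)
Output shape: (32, 46, 59, 46)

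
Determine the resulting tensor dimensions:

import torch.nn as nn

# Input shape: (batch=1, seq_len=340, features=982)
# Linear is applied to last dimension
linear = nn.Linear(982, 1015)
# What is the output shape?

Input shape: (1, 340, 982)
Output shape: (1, 340, 1015)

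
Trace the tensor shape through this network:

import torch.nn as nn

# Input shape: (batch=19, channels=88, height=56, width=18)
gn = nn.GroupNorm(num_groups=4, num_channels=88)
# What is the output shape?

Input shape: (19, 88, 56, 18)
Output shape: (19, 88, 56, 18)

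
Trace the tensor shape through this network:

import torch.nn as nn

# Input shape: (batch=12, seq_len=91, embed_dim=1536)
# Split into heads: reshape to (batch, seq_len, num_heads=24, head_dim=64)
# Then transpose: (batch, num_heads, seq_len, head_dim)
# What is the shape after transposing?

Input shape: (12, 91, 1536)
  -> after reshape: (12, 91, 24, 64)
Output shape: (12, 24, 91, 64)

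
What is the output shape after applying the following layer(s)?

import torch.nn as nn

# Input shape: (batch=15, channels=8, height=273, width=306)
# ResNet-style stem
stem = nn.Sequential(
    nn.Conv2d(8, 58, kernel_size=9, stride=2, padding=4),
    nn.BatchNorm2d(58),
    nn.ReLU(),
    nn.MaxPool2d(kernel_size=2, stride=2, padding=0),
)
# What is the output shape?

Input shape: (15, 8, 273, 306)
  -> after Conv2d 9x9 stride=2: (15, 58, 137, 153)
Output shape: (15, 58, 68, 76)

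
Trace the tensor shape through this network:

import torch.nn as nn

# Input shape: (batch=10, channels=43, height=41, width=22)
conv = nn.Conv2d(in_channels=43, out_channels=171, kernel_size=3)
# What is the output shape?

Input shape: (10, 43, 41, 22)
Output shape: (10, 171, 39, 20)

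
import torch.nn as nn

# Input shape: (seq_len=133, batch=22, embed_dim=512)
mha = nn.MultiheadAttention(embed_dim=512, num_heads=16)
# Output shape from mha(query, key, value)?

Input shape: (133, 22, 512)
Output shape: (133, 22, 512)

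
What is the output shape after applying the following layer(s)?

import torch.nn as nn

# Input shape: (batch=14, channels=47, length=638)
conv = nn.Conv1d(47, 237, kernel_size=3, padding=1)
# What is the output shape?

Input shape: (14, 47, 638)
Output shape: (14, 237, 638)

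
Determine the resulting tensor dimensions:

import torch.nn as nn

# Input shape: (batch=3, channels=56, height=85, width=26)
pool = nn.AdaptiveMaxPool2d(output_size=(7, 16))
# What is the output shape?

Input shape: (3, 56, 85, 26)
Output shape: (3, 56, 7, 16)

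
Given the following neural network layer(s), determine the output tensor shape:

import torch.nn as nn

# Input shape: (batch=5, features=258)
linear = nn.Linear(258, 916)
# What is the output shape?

Input shape: (5, 258)
Output shape: (5, 916)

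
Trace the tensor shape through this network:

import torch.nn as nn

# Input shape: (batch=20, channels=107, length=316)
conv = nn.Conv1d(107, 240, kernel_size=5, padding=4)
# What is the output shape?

Input shape: (20, 107, 316)
Output shape: (20, 240, 320)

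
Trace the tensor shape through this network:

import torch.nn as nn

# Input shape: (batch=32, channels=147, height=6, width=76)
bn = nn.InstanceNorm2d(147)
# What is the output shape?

Input shape: (32, 147, 6, 76)
Output shape: (32, 147, 6, 76)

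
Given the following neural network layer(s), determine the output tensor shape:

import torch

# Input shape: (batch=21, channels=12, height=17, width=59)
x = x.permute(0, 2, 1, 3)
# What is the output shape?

Input shape: (21, 12, 17, 59)
Output shape: (21, 17, 12, 59)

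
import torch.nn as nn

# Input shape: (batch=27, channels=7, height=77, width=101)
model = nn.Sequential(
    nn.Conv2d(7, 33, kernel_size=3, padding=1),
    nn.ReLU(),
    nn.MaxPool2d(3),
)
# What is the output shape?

Input shape: (27, 7, 77, 101)
  -> after Conv2d: (27, 33, 77, 101)
  -> after ReLU: (27, 33, 77, 101)
Output shape: (27, 33, 25, 33)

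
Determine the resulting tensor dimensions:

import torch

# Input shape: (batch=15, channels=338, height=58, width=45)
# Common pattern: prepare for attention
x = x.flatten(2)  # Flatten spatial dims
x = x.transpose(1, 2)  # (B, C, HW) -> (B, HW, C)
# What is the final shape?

Input shape: (15, 338, 58, 45)
  -> after flatten(2): (15, 338, 2610)
Output shape: (15, 2610, 338)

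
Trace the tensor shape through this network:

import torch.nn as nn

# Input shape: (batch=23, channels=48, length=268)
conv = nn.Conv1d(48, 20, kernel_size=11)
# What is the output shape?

Input shape: (23, 48, 268)
Output shape: (23, 20, 258)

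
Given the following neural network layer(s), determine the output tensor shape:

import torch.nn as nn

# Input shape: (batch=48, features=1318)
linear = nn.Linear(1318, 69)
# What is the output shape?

Input shape: (48, 1318)
Output shape: (48, 69)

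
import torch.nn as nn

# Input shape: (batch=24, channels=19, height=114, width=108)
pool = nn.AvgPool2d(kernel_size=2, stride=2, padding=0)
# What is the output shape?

Input shape: (24, 19, 114, 108)
Output shape: (24, 19, 57, 54)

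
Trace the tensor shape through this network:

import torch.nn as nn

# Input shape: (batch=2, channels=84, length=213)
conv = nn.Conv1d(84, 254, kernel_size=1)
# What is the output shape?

Input shape: (2, 84, 213)
Output shape: (2, 254, 213)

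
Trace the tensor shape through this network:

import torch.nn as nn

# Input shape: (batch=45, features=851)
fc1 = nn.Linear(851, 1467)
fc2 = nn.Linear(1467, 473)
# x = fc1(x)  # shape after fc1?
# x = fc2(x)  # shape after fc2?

Input shape: (45, 851)
  -> after fc1: (45, 1467)
Output shape: (45, 473)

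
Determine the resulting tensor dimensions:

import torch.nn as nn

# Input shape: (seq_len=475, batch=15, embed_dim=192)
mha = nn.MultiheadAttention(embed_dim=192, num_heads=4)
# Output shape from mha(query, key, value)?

Input shape: (475, 15, 192)
Output shape: (475, 15, 192)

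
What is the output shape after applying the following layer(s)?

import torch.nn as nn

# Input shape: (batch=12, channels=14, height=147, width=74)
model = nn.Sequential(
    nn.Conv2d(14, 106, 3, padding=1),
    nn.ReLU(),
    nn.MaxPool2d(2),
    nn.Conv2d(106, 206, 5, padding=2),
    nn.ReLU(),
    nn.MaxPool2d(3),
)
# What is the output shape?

Input shape: (12, 14, 147, 74)
  -> after first Conv2d: (12, 106, 147, 74)
  -> after first MaxPool2d: (12, 106, 73, 37)
  -> after second Conv2d: (12, 206, 73, 37)
Output shape: (12, 206, 24, 12)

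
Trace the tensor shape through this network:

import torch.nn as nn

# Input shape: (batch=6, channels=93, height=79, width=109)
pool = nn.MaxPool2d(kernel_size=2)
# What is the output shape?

Input shape: (6, 93, 79, 109)
Output shape: (6, 93, 39, 54)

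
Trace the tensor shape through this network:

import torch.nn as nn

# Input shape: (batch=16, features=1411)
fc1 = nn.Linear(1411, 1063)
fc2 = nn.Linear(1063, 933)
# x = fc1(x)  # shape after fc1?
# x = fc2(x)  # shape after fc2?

Input shape: (16, 1411)
  -> after fc1: (16, 1063)
Output shape: (16, 933)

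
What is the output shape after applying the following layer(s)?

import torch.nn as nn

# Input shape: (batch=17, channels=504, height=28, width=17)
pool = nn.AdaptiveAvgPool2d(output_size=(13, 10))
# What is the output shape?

Input shape: (17, 504, 28, 17)
Output shape: (17, 504, 13, 10)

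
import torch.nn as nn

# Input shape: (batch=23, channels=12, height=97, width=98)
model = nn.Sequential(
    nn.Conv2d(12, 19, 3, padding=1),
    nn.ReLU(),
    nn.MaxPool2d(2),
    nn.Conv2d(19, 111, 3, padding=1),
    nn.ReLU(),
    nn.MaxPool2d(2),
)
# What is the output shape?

Input shape: (23, 12, 97, 98)
  -> after first Conv2d: (23, 19, 97, 98)
  -> after first MaxPool2d: (23, 19, 48, 49)
  -> after second Conv2d: (23, 111, 48, 49)
Output shape: (23, 111, 24, 24)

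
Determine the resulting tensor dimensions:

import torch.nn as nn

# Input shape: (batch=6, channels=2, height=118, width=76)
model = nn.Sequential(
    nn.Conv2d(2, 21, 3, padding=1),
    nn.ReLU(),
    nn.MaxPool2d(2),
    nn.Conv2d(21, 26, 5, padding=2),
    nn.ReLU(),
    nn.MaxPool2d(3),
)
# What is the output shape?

Input shape: (6, 2, 118, 76)
  -> after first Conv2d: (6, 21, 118, 76)
  -> after first MaxPool2d: (6, 21, 59, 38)
  -> after second Conv2d: (6, 26, 59, 38)
Output shape: (6, 26, 19, 12)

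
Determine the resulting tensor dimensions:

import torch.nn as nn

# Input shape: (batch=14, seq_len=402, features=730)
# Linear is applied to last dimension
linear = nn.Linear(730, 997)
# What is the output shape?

Input shape: (14, 402, 730)
Output shape: (14, 402, 997)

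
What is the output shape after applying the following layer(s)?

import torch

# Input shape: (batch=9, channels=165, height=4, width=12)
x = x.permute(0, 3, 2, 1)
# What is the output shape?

Input shape: (9, 165, 4, 12)
Output shape: (9, 12, 4, 165)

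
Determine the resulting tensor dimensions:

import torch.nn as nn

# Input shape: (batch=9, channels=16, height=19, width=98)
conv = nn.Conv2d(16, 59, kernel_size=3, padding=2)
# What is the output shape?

Input shape: (9, 16, 19, 98)
Output shape: (9, 59, 21, 100)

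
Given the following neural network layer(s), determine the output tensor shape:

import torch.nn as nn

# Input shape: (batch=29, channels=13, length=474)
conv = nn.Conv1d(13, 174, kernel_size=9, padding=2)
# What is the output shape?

Input shape: (29, 13, 474)
Output shape: (29, 174, 470)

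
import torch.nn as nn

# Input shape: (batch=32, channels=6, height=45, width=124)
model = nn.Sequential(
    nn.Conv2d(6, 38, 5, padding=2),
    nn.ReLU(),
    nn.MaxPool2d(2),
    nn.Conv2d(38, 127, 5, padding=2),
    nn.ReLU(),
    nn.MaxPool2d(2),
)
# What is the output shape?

Input shape: (32, 6, 45, 124)
  -> after first Conv2d: (32, 38, 45, 124)
  -> after first MaxPool2d: (32, 38, 22, 62)
  -> after second Conv2d: (32, 127, 22, 62)
Output shape: (32, 127, 11, 31)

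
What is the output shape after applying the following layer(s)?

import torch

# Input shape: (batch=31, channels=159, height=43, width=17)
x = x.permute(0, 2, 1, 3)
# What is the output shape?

Input shape: (31, 159, 43, 17)
Output shape: (31, 43, 159, 17)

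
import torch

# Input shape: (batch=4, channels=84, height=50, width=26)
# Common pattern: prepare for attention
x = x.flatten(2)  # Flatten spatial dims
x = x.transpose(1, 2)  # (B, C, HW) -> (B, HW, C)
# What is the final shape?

Input shape: (4, 84, 50, 26)
  -> after flatten(2): (4, 84, 1300)
Output shape: (4, 1300, 84)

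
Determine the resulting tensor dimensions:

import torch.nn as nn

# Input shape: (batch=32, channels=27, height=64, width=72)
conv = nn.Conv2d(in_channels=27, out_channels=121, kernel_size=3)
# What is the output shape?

Input shape: (32, 27, 64, 72)
Output shape: (32, 121, 62, 70)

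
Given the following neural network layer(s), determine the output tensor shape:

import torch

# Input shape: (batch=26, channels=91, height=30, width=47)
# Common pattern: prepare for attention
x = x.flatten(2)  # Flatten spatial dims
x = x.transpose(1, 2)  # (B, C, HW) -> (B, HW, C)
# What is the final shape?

Input shape: (26, 91, 30, 47)
  -> after flatten(2): (26, 91, 1410)
Output shape: (26, 1410, 91)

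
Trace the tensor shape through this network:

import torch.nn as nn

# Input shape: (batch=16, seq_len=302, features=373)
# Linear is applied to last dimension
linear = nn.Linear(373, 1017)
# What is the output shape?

Input shape: (16, 302, 373)
Output shape: (16, 302, 1017)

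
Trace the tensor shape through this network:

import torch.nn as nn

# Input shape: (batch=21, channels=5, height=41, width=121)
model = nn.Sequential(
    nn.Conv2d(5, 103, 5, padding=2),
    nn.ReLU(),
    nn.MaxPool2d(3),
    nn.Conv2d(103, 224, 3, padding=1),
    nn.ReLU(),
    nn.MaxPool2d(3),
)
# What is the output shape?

Input shape: (21, 5, 41, 121)
  -> after first Conv2d: (21, 103, 41, 121)
  -> after first MaxPool2d: (21, 103, 13, 40)
  -> after second Conv2d: (21, 224, 13, 40)
Output shape: (21, 224, 4, 13)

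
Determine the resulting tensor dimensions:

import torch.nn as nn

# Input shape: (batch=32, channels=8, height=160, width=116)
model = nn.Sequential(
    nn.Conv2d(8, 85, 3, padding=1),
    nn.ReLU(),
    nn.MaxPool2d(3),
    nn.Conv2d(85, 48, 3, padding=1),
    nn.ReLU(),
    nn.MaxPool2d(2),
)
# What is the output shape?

Input shape: (32, 8, 160, 116)
  -> after first Conv2d: (32, 85, 160, 116)
  -> after first MaxPool2d: (32, 85, 53, 38)
  -> after second Conv2d: (32, 48, 53, 38)
Output shape: (32, 48, 26, 19)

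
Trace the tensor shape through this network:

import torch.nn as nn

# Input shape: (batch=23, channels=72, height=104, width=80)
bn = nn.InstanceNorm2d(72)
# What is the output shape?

Input shape: (23, 72, 104, 80)
Output shape: (23, 72, 104, 80)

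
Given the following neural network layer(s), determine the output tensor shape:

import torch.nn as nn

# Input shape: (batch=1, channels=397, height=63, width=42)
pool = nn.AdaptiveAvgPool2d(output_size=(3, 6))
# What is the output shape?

Input shape: (1, 397, 63, 42)
Output shape: (1, 397, 3, 6)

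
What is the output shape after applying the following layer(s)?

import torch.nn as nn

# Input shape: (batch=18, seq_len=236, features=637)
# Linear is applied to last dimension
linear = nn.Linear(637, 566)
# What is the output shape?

Input shape: (18, 236, 637)
Output shape: (18, 236, 566)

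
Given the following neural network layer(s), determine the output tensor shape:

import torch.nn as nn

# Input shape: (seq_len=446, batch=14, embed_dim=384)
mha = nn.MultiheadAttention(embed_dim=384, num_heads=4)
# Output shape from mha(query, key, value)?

Input shape: (446, 14, 384)
Output shape: (446, 14, 384)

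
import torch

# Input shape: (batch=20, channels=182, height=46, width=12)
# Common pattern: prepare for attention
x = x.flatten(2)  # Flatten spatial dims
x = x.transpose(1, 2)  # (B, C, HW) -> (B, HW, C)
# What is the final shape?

Input shape: (20, 182, 46, 12)
  -> after flatten(2): (20, 182, 552)
Output shape: (20, 552, 182)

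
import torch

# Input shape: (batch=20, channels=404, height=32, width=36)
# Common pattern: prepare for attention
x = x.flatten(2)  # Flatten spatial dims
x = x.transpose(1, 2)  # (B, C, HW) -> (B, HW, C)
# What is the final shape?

Input shape: (20, 404, 32, 36)
  -> after flatten(2): (20, 404, 1152)
Output shape: (20, 1152, 404)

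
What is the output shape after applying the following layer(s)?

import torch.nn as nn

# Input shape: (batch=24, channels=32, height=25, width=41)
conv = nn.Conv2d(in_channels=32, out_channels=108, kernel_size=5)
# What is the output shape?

Input shape: (24, 32, 25, 41)
Output shape: (24, 108, 21, 37)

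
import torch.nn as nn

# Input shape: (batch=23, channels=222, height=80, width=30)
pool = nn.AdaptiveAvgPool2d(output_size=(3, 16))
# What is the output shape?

Input shape: (23, 222, 80, 30)
Output shape: (23, 222, 3, 16)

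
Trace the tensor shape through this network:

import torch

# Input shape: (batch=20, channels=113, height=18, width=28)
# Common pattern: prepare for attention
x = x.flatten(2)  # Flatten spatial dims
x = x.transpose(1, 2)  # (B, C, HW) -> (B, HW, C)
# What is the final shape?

Input shape: (20, 113, 18, 28)
  -> after flatten(2): (20, 113, 504)
Output shape: (20, 504, 113)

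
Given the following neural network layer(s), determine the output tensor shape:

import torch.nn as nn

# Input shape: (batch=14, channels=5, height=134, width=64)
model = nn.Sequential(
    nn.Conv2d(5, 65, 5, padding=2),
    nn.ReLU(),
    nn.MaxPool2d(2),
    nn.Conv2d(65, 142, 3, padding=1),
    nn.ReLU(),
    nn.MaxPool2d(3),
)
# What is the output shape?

Input shape: (14, 5, 134, 64)
  -> after first Conv2d: (14, 65, 134, 64)
  -> after first MaxPool2d: (14, 65, 67, 32)
  -> after second Conv2d: (14, 142, 67, 32)
Output shape: (14, 142, 22, 10)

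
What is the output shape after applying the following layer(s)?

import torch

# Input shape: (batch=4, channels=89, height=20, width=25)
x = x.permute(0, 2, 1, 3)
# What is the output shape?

Input shape: (4, 89, 20, 25)
Output shape: (4, 20, 89, 25)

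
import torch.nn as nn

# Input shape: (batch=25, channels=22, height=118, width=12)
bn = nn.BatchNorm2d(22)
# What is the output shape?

Input shape: (25, 22, 118, 12)
Output shape: (25, 22, 118, 12)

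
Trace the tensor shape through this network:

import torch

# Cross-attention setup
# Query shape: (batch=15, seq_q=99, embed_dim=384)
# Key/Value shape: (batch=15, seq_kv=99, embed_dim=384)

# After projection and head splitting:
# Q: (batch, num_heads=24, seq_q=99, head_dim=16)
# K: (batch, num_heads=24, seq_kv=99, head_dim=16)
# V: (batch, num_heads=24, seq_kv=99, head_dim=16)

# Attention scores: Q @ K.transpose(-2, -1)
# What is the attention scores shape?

Input shape: (15, 99, 384)
Output shape: (15, 24, 99, 99)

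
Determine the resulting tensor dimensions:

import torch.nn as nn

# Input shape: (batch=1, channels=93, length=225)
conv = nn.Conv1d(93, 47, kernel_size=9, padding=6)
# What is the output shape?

Input shape: (1, 93, 225)
Output shape: (1, 47, 229)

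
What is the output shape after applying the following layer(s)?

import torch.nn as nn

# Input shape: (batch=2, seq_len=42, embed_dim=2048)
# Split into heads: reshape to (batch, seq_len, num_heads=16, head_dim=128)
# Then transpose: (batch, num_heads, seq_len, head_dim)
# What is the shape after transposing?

Input shape: (2, 42, 2048)
  -> after reshape: (2, 42, 16, 128)
Output shape: (2, 16, 42, 128)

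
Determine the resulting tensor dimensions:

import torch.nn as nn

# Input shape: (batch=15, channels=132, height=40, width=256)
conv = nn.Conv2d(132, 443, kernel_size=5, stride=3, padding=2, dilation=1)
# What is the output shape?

Input shape: (15, 132, 40, 256)
Output shape: (15, 443, 14, 86)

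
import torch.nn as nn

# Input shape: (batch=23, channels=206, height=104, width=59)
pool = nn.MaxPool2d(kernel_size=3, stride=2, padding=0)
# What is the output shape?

Input shape: (23, 206, 104, 59)
Output shape: (23, 206, 51, 29)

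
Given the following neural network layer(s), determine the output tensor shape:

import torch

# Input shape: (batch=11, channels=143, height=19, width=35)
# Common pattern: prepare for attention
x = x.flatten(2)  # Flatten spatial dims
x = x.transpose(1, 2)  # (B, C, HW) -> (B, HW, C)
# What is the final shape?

Input shape: (11, 143, 19, 35)
  -> after flatten(2): (11, 143, 665)
Output shape: (11, 665, 143)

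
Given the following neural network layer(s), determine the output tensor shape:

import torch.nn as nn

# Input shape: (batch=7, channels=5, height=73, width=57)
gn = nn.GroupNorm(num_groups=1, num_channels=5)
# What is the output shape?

Input shape: (7, 5, 73, 57)
Output shape: (7, 5, 73, 57)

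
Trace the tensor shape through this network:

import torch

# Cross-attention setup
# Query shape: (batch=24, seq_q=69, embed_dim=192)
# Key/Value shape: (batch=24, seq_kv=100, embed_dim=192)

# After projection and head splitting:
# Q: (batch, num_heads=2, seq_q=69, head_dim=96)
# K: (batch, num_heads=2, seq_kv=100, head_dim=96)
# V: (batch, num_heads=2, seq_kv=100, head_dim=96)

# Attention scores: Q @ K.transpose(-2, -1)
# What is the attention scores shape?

Input shape: (24, 69, 192)
Output shape: (24, 2, 69, 100)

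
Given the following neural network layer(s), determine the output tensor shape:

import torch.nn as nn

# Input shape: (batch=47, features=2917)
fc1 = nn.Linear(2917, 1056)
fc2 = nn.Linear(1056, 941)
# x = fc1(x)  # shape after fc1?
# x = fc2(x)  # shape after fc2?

Input shape: (47, 2917)
  -> after fc1: (47, 1056)
Output shape: (47, 941)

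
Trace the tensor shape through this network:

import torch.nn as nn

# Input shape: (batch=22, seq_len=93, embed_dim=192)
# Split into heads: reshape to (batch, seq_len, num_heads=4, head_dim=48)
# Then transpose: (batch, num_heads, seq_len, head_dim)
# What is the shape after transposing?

Input shape: (22, 93, 192)
  -> after reshape: (22, 93, 4, 48)
Output shape: (22, 4, 93, 48)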